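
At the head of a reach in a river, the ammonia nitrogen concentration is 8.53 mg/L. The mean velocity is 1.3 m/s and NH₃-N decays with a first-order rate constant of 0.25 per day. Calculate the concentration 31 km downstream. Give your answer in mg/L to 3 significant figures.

7.96 mg/L

Travel time t = 31 km / 1.3 m/s = 3.1e+04/1.3 = 2.385e+04 s = 0.276 d.
First-order decay: C = 8.53·exp(−0.25·0.276) = 8.53·0.9333 = 7.961 mg/L.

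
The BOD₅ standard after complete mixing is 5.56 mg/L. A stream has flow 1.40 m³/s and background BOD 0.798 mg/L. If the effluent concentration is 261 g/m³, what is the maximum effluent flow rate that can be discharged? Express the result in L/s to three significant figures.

26.1 L/s

Mass balance at complete mixing: C_std·(Q_w + Q_r) = Q_w·C_e + Q_r·C_b.
Rearranging, Q_w = Q_r·(C_std − C_b)/(C_e − C_std) = 1.40·(5.56 − 0.798) / (261 − 5.56) = 0.0261 m³/s.
= 26.1 L/s.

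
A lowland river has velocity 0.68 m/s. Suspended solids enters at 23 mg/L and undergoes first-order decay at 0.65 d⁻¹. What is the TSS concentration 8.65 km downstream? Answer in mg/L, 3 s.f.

Travel time t = 8.65 km / 0.68 m/s = 8650/0.68 = 1.272e+04 s = 0.1472 d.
First-order decay: C = 23·exp(−0.65·0.1472) = 23·0.9087 = 20.9 mg/L.

20.9 mg/L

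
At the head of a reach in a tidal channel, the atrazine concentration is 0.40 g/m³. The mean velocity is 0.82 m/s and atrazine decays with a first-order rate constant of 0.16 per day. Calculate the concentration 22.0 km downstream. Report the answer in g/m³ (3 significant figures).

Travel time t = 22.0 km / 0.82 m/s = 2.2e+04/0.82 = 2.683e+04 s = 0.3105 d.
First-order decay: C = 0.40·exp(−0.16·0.3105) = 0.40·0.9515 = 0.3806 g/m³.

0.381 g/m³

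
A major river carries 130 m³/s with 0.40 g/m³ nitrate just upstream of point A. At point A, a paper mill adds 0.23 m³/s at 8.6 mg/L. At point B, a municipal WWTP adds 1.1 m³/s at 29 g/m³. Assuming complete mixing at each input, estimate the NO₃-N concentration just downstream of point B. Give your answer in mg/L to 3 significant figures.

After input A: C = (130·0.4 + 0.23·8.6) / 130.2 = 0.4145 mg/L.
After input B: C = (130.2·0.4145 + 1.1·29) / 131.3 = 0.6539 mg/L.

0.654 mg/L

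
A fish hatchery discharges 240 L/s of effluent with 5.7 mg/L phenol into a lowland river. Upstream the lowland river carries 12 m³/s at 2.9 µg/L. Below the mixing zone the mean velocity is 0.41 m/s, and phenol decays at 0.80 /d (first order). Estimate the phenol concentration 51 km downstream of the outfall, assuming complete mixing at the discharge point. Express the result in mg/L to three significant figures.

240 L/s = 0.24 m³/s.
2.9 µg/L = 0.0029 mg/L.
After complete mixing, C₀ = (0.24·5.7 + 12·0.0029) / 12.24 = 0.1146 mg/L.
Travel time t = 5.1e+04 m / 0.41 m/s = 1.244e+05 s = 1.44 d.
C = 0.1146·exp(−0.80·1.44) = 0.1146·0.3161 = 0.03623 mg/L.

0.0362 mg/L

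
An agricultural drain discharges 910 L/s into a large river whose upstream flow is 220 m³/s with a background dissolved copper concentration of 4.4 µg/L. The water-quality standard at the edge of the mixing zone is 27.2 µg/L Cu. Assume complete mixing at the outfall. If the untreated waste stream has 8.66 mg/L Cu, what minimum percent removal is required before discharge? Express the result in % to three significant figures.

36.0 %

910 L/s = 0.91 m³/s.
4.4 µg/L = 0.0044 mg/L.
27.2 µg/L = 0.0272 mg/L.
Mass balance: 0.0272·220.9 = 0.91·Cₑ + 220·0.0044.
Cₑ = (6.009 − 0.968) / 0.91 = 5.539 mg/L.
Required removal = 1 − 5.539/8.66 = 36.04 %.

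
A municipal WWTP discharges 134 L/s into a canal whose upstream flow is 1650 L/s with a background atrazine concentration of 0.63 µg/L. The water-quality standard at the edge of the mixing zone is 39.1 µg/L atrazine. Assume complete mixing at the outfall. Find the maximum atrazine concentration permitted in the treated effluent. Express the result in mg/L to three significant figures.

134 L/s = 0.134 m³/s.
1650 L/s = 1.65 m³/s.
0.63 µg/L = 0.00063 mg/L.
39.1 µg/L = 0.0391 mg/L.
Mass balance: 0.0391·1.784 = 0.134·Cₑ + 1.65·0.00063.
Cₑ = (0.06975 − 0.00104) / 0.134 = 0.5128 mg/L.

0.513 mg/L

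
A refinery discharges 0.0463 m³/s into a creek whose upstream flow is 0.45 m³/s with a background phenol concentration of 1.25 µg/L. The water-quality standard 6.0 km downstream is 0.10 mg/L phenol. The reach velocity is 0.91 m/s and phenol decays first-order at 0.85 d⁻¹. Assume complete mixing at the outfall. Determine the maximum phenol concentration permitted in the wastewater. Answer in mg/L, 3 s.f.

1.13 mg/L

1.25 µg/L = 0.00125 mg/L.
Travel time to the compliance point: t = 6000/0.91 = 6593 s = 0.07631 d; decay factor exp(−0.85·0.07631) = 0.9372.
So the concentration just after mixing may be at most 0.1/0.9372 = 0.1067 mg/L.
Mass balance: 0.1067·0.4963 = 0.0463·Cₑ + 0.45·0.00125.
Cₑ = (0.05296 − 0.0005625) / 0.0463 = 1.132 mg/L.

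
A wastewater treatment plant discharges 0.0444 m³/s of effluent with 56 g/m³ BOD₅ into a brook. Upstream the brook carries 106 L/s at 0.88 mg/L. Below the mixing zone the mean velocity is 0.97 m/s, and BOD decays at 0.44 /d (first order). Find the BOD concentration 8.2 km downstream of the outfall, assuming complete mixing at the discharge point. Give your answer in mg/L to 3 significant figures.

16.4 mg/L

106 L/s = 0.106 m³/s.
After complete mixing, C₀ = (0.0444·56 + 0.106·0.88) / 0.1504 = 17.15 mg/L.
Travel time t = 8200 m / 0.97 m/s = 8454 s = 0.09784 d.
C = 17.15·exp(−0.44·0.09784) = 17.15·0.9579 = 16.43 mg/L.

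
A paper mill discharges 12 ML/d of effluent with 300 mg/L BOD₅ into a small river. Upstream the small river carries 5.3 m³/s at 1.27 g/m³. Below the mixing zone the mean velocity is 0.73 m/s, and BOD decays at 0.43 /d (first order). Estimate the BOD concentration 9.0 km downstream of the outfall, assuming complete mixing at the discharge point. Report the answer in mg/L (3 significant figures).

8.37 mg/L

12 ML/d = 0.1389 m³/s.
After complete mixing, C₀ = (0.1389·300 + 5.3·1.27) / 5.439 = 8.898 mg/L.
Travel time t = 9000 m / 0.73 m/s = 1.233e+04 s = 0.1427 d.
C = 8.898·exp(−0.43·0.1427) = 8.898·0.9405 = 8.369 mg/L.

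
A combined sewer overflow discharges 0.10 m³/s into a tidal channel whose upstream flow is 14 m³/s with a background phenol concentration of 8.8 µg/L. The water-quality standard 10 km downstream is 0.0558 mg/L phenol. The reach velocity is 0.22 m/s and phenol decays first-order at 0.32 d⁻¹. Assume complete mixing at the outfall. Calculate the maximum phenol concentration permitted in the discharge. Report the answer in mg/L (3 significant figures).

8.08 mg/L

8.8 µg/L = 0.0088 mg/L.
Travel time to the compliance point: t = 1e+04/0.22 = 4.545e+04 s = 0.5261 d; decay factor exp(−0.32·0.5261) = 0.8451.
So the concentration just after mixing may be at most 0.0558/0.8451 = 0.06603 mg/L.
Mass balance: 0.06603·14.1 = 0.1·Cₑ + 14·0.0088.
Cₑ = (0.931 − 0.1232) / 0.1 = 8.078 mg/L.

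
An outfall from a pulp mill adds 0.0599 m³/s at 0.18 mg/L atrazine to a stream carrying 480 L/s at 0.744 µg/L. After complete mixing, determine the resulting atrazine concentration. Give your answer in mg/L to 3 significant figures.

480 L/s = 0.48 m³/s.
0.744 µg/L = 0.000744 mg/L.
Flow-weighted mixing gives C = (0.0599·0.18 + 0.48·0.000744) / (0.0599 + 0.48) = 0.01114/0.5399 = 0.02063 mg/L.

0.0206 mg/L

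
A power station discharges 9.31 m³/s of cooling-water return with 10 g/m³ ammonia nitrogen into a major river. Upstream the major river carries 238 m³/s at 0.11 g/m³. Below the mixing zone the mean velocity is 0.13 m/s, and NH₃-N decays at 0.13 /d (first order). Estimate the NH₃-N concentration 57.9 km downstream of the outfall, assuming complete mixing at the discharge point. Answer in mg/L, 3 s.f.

After complete mixing, C₀ = (9.31·10 + 238·0.11) / 247.3 = 0.4823 mg/L.
Travel time t = 5.79e+04 m / 0.13 m/s = 4.454e+05 s = 5.155 d.
C = 0.4823·exp(−0.13·5.155) = 0.4823·0.5116 = 0.2468 mg/L.

0.247 mg/L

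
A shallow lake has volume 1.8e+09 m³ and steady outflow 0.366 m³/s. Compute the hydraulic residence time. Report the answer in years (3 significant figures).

156 yr

Q = 0.366 m³/s × 3.156e+07 s/yr = 1.155e+07 m³/yr.
Hydraulic residence time τ = V/Q = 1.8e+09/1.155e+07 = 155.8 yr.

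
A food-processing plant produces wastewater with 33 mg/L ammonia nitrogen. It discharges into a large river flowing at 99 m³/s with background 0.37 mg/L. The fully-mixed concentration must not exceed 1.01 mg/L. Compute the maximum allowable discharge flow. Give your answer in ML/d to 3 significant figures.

171 ML/d

Mass balance at complete mixing: C_std·(Q_w + Q_r) = Q_w·C_e + Q_r·C_b.
Rearranging, Q_w = Q_r·(C_std − C_b)/(C_e − C_std) = 99·(1.01 − 0.37) / (33 − 1.01) = 1.981 m³/s.
= 171.1 ML/d.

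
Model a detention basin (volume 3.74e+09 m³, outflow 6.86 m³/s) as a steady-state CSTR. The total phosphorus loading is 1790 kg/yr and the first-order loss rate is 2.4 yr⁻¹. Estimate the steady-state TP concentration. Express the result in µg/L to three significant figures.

0.195 µg/L

Outflow Q = 6.86 m³/s × 3.156e+07 s/yr = 2.165e+08 m³/yr.
Steady-state CSTR mass balance: W = Q·C + k·V·C, so C = W/(Q + kV).
Q + kV = 2.165e+08 + 2.4·3.74e+09 = 9.192e+09 m³/yr.
C = 1790/9.192e+09 = 1.947e-07 kg/m³ = 0.0001947 mg/L = 0.1947 µg/L.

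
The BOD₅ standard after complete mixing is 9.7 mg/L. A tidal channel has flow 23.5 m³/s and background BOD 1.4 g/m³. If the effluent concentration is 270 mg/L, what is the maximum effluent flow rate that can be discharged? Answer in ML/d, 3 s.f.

Mass balance at complete mixing: C_std·(Q_w + Q_r) = Q_w·C_e + Q_r·C_b.
Rearranging, Q_w = Q_r·(C_std − C_b)/(C_e − C_std) = 23.5·(9.7 − 1.4) / (270 − 9.7) = 0.7493 m³/s.
= 64.74 ML/d.

64.7 ML/d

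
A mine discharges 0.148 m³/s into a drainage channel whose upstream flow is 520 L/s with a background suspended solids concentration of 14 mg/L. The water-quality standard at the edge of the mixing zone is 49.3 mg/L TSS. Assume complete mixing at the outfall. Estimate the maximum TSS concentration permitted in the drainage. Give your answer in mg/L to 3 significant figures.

520 L/s = 0.52 m³/s.
Mass balance: 49.3·0.668 = 0.148·Cₑ + 0.52·14.
Cₑ = (32.93 − 7.28) / 0.148 = 173.3 mg/L.

173 mg/L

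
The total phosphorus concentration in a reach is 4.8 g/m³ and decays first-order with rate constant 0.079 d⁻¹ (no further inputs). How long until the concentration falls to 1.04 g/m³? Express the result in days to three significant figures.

t = ln(C₀/C)/k = ln(4.8/1.04)/0.079 = 1.529/0.079 = 19.36 d.

19.4 d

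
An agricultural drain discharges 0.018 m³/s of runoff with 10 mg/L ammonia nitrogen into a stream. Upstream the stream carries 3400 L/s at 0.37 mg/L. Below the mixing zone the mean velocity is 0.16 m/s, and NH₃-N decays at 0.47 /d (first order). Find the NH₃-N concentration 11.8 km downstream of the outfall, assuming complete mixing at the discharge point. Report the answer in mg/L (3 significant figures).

3400 L/s = 3.4 m³/s.
After complete mixing, C₀ = (0.018·10 + 3.4·0.37) / 3.418 = 0.4207 mg/L.
Travel time t = 1.18e+04 m / 0.16 m/s = 7.375e+04 s = 0.8536 d.
C = 0.4207·exp(−0.47·0.8536) = 0.4207·0.6695 = 0.2817 mg/L.

0.282 mg/L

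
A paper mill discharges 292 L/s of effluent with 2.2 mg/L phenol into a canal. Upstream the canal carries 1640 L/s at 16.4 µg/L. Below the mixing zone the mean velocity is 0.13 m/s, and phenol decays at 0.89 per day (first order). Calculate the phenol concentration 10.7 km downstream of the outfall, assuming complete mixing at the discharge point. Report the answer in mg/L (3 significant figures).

292 L/s = 0.292 m³/s.
1640 L/s = 1.64 m³/s.
16.4 µg/L = 0.0164 mg/L.
After complete mixing, C₀ = (0.292·2.2 + 1.64·0.0164) / 1.932 = 0.3464 mg/L.
Travel time t = 1.07e+04 m / 0.13 m/s = 8.231e+04 s = 0.9526 d.
C = 0.3464·exp(−0.89·0.9526) = 0.3464·0.4283 = 0.1484 mg/L.

0.148 mg/L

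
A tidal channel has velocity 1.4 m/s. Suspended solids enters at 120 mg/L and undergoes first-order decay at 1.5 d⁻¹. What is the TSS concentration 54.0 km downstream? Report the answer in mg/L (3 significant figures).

61.4 mg/L

Travel time t = 54.0 km / 1.4 m/s = 5.4e+04/1.4 = 3.857e+04 s = 0.4464 d.
First-order decay: C = 120·exp(−1.5·0.4464) = 120·0.5119 = 61.43 mg/L.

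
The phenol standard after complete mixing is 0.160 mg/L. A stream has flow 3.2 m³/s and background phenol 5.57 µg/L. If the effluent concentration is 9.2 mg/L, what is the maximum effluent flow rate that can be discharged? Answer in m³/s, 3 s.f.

5.57 µg/L = 0.00557 mg/L.
Mass balance at complete mixing: C_std·(Q_w + Q_r) = Q_w·C_e + Q_r·C_b.
Rearranging, Q_w = Q_r·(C_std − C_b)/(C_e − C_std) = 3.2·(0.16 − 0.00557) / (9.2 − 0.16) = 0.05467 m³/s.

0.0547 m³/s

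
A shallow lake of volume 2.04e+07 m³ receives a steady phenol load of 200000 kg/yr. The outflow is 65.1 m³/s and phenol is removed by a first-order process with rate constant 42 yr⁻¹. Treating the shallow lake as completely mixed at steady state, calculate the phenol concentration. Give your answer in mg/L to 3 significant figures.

0.0687 mg/L

Outflow Q = 65.1 m³/s × 3.156e+07 s/yr = 2.054e+09 m³/yr.
Steady-state CSTR mass balance: W = Q·C + k·V·C, so C = W/(Q + kV).
Q + kV = 2.054e+09 + 42·2.04e+07 = 2.911e+09 m³/yr.
C = 200000/2.911e+09 = 6.87e-05 kg/m³ = 0.0687 mg/L.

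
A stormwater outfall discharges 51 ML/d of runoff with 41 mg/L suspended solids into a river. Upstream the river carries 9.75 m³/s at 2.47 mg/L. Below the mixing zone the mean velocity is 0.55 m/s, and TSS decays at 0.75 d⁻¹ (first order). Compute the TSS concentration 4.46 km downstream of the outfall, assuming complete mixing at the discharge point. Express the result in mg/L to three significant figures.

51 ML/d = 0.5903 m³/s.
After complete mixing, C₀ = (0.5903·41 + 9.75·2.47) / 10.34 = 4.669 mg/L.
Travel time t = 4460 m / 0.55 m/s = 8109 s = 0.09386 d.
C = 4.669·exp(−0.75·0.09386) = 4.669·0.932 = 4.352 mg/L.

4.35 mg/L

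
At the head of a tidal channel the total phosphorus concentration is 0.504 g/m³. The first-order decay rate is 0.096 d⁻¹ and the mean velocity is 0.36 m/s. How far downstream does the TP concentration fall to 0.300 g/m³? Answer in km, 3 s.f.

From C = C₀·e^(−kt), t = ln(C₀/C)/k = ln(0.504/0.300)/0.096 = 0.5188/0.096 = 5.404 d.
Distance = v·t = 0.36 m/s × 4.669e+05 s = 1.681e+05 m = 168.1 km.

168 km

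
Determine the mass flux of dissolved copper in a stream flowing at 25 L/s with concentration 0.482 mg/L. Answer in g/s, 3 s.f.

25 L/s = 0.025 m³/s.
Mass flux = Q·C = 0.025 m³/s × 0.482 g/m³ = 0.01205 g/s.

0.0120 g/s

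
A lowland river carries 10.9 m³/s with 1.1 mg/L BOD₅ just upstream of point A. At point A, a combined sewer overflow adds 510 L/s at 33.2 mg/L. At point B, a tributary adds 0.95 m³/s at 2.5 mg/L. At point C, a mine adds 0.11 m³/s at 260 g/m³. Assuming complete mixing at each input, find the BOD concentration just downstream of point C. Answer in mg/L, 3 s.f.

510 L/s = 0.51 m³/s.
After input A: C = (10.9·1.1 + 0.51·33.2) / 11.41 = 2.535 mg/L.
After input B: C = (11.41·2.535 + 0.95·2.5) / 12.36 = 2.532 mg/L.
After input C: C = (12.36·2.532 + 0.11·260) / 12.47 = 4.803 mg/L.

4.80 mg/L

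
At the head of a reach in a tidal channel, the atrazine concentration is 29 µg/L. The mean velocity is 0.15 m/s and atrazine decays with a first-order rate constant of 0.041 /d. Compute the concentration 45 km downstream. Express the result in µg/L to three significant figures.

Travel time t = 45 km / 0.15 m/s = 4.5e+04/0.15 = 3e+05 s = 3.472 d.
First-order decay: C = 29·exp(−0.041·3.472) = 29·0.8673 = 25.15 µg/L.

25.2 µg/L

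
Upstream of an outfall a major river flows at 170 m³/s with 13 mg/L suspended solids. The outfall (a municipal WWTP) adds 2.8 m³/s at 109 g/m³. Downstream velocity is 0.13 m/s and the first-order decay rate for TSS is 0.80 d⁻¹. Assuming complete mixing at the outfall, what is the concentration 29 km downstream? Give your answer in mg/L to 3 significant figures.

1.84 mg/L

After complete mixing, C₀ = (2.8·109 + 170·13) / 172.8 = 14.56 mg/L.
Travel time t = 2.9e+04 m / 0.13 m/s = 2.231e+05 s = 2.582 d.
C = 14.56·exp(−0.80·2.582) = 14.56·0.1268 = 1.845 mg/L.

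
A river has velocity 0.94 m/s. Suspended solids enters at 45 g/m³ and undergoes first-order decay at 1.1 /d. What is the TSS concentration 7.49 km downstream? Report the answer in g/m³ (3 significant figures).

40.7 g/m³

Travel time t = 7.49 km / 0.94 m/s = 7490/0.94 = 7968 s = 0.09222 d.
First-order decay: C = 45·exp(−1.1·0.09222) = 45·0.9035 = 40.66 g/m³.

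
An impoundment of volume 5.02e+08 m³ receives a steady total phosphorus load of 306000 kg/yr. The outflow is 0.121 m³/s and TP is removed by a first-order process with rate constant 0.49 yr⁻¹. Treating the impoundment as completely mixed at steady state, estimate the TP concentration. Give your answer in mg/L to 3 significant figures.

1.22 mg/L

Outflow Q = 0.121 m³/s × 3.156e+07 s/yr = 3.818e+06 m³/yr.
Steady-state CSTR mass balance: W = Q·C + k·V·C, so C = W/(Q + kV).
Q + kV = 3.818e+06 + 0.49·5.02e+08 = 2.498e+08 m³/yr.
C = 306000/2.498e+08 = 0.001225 kg/m³ = 1.225 mg/L.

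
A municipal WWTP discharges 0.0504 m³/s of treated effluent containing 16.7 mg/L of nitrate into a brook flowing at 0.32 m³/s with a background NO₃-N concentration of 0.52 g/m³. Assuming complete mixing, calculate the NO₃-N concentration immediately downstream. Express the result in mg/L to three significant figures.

2.72 mg/L

Flow-weighted mixing gives C = (0.0504·16.7 + 0.32·0.52) / (0.0504 + 0.32) = 1.008/0.3704 = 2.722 mg/L.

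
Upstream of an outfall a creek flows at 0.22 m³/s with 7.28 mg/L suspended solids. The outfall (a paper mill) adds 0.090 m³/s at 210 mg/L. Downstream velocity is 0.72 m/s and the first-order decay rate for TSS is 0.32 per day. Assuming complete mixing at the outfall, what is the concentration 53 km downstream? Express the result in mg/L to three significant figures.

After complete mixing, C₀ = (0.09·210 + 0.22·7.28) / 0.31 = 66.13 mg/L.
Travel time t = 5.3e+04 m / 0.72 m/s = 7.361e+04 s = 0.852 d.
C = 66.13·exp(−0.32·0.852) = 66.13·0.7614 = 50.35 mg/L.

50.4 mg/L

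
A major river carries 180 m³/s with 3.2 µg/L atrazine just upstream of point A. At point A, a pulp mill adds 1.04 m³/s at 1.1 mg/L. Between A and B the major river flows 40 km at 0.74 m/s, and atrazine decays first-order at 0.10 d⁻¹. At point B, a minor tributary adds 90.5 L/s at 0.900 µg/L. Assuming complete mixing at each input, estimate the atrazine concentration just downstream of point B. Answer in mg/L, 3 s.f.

3.2 µg/L = 0.0032 mg/L.
After input A: C = (180·0.0032 + 1.04·1.1) / 181 = 0.009501 mg/L.
Over the 40 km reach to input B (t = 5.405e+04 s = 0.6256 d), decay gives C = 0.009501·exp(−0.10·0.6256) = 0.008924 mg/L.
90.5 L/s = 0.0905 m³/s.
0.900 µg/L = 0.0009 mg/L.
After input B: C = (181·0.008924 + 0.0905·0.0009) / 181.1 = 0.00892 mg/L.

0.00892 mg/L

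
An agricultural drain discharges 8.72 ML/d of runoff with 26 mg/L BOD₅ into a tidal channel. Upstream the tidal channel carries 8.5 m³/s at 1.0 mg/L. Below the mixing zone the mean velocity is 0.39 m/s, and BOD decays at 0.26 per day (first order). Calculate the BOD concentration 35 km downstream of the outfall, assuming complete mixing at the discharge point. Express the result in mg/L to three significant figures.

8.72 ML/d = 0.1009 m³/s.
After complete mixing, C₀ = (0.1009·26 + 8.5·1) / 8.601 = 1.293 mg/L.
Travel time t = 3.5e+04 m / 0.39 m/s = 8.974e+04 s = 1.039 d.
C = 1.293·exp(−0.26·1.039) = 1.293·0.7633 = 0.9873 mg/L.

0.987 mg/L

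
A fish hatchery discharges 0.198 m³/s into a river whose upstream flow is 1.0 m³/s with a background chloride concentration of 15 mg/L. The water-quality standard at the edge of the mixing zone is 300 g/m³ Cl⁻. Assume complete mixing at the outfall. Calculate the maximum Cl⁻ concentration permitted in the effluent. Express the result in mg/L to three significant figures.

Mass balance: 300·1.198 = 0.198·Cₑ + 1·15.
Cₑ = (359.4 − 15) / 0.198 = 1739 mg/L.

1740 mg/L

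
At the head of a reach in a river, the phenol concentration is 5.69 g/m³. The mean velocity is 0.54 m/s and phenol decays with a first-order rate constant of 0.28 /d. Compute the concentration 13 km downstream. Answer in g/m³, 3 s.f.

5.26 g/m³

Travel time t = 13 km / 0.54 m/s = 1.3e+04/0.54 = 2.407e+04 s = 0.2786 d.
First-order decay: C = 5.69·exp(−0.28·0.2786) = 5.69·0.9249 = 5.263 g/m³.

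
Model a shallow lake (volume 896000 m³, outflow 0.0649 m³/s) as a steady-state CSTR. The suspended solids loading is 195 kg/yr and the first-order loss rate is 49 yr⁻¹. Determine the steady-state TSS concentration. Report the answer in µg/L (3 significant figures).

4.24 µg/L

Outflow Q = 0.0649 m³/s × 3.156e+07 s/yr = 2.048e+06 m³/yr.
Steady-state CSTR mass balance: W = Q·C + k·V·C, so C = W/(Q + kV).
Q + kV = 2.048e+06 + 49·896000 = 4.595e+07 m³/yr.
C = 195/4.595e+07 = 4.244e-06 kg/m³ = 0.004244 mg/L = 4.244 µg/L.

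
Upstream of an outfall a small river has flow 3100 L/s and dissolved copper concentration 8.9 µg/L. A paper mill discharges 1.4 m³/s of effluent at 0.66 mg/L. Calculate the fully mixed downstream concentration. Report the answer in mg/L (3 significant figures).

0.211 mg/L

3100 L/s = 3.1 m³/s.
8.9 µg/L = 0.0089 mg/L.
Conservation of mass across the mixing zone: C = (1.4·0.66 + 3.1·0.0089) / (1.4 + 3.1) = 0.9516/4.5 = 0.2115 mg/L.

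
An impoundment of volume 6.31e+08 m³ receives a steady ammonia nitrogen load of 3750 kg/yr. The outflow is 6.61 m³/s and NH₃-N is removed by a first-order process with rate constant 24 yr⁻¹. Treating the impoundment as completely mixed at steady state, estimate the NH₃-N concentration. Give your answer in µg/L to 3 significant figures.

Outflow Q = 6.61 m³/s × 3.156e+07 s/yr = 2.086e+08 m³/yr.
Steady-state CSTR mass balance: W = Q·C + k·V·C, so C = W/(Q + kV).
Q + kV = 2.086e+08 + 24·6.31e+08 = 1.535e+10 m³/yr.
C = 3750/1.535e+10 = 2.443e-07 kg/m³ = 0.0002443 mg/L = 0.2443 µg/L.

0.244 µg/L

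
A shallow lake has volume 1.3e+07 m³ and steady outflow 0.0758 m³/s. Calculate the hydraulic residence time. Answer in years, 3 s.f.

5.43 yr

Q = 0.0758 m³/s × 3.156e+07 s/yr = 2.392e+06 m³/yr.
Hydraulic residence time τ = V/Q = 1.3e+07/2.392e+06 = 5.435 yr.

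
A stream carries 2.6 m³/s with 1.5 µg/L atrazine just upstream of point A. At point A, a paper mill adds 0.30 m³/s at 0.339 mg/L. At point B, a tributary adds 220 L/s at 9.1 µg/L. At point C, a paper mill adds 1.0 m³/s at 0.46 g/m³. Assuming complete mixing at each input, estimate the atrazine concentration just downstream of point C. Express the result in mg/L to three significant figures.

0.138 mg/L

1.5 µg/L = 0.0015 mg/L.
After input A: C = (2.6·0.0015 + 0.3·0.339) / 2.9 = 0.03641 mg/L.
220 L/s = 0.22 m³/s.
9.1 µg/L = 0.0091 mg/L.
After input B: C = (2.9·0.03641 + 0.22·0.0091) / 3.12 = 0.03449 mg/L.
After input C: C = (3.12·0.03449 + 1·0.46) / 4.12 = 0.1378 mg/L.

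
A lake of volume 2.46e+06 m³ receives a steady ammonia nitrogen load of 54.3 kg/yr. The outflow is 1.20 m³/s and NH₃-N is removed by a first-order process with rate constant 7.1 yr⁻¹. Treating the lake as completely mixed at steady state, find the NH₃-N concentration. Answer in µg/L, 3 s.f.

Outflow Q = 1.20 m³/s × 3.156e+07 s/yr = 3.787e+07 m³/yr.
Steady-state CSTR mass balance: W = Q·C + k·V·C, so C = W/(Q + kV).
Q + kV = 3.787e+07 + 7.1·2.46e+06 = 5.534e+07 m³/yr.
C = 54.3/5.534e+07 = 9.813e-07 kg/m³ = 0.0009813 mg/L = 0.9813 µg/L.

0.981 µg/L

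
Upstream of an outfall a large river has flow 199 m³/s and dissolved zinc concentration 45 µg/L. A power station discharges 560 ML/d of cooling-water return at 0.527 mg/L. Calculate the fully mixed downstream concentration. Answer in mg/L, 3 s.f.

0.0602 mg/L

560 ML/d = 6.481 m³/s.
45 µg/L = 0.045 mg/L.
Flow-weighted mixing gives C = (6.481·0.527 + 199·0.045) / (6.481 + 199) = 12.37/205.5 = 0.0602 mg/L.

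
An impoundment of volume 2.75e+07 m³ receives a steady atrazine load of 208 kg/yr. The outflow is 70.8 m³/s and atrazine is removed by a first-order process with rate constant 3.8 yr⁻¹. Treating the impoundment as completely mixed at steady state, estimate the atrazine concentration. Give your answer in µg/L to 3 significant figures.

Outflow Q = 70.8 m³/s × 3.156e+07 s/yr = 2.234e+09 m³/yr.
Steady-state CSTR mass balance: W = Q·C + k·V·C, so C = W/(Q + kV).
Q + kV = 2.234e+09 + 3.8·2.75e+07 = 2.339e+09 m³/yr.
C = 208/2.339e+09 = 8.894e-08 kg/m³ = 8.894e-05 mg/L = 0.08894 µg/L.

0.0889 µg/L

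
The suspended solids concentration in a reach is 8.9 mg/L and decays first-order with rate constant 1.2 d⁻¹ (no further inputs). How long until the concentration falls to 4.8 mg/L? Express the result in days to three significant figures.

0.515 d

t = ln(C₀/C)/k = ln(8.9/4.8)/1.2 = 0.6174/1.2 = 0.5145 d.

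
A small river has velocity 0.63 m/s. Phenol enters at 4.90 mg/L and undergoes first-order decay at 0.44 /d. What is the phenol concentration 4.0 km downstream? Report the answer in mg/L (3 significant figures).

4.74 mg/L

Travel time t = 4.0 km / 0.63 m/s = 4000/0.63 = 6349 s = 0.07349 d.
First-order decay: C = 4.90·exp(−0.44·0.07349) = 4.90·0.9682 = 4.744 mg/L.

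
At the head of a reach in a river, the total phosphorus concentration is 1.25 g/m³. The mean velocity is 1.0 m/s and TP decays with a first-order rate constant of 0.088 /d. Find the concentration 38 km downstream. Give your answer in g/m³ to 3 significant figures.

Travel time t = 38 km / 1.0 m/s = 3.8e+04/1.0 = 3.8e+04 s = 0.4398 d.
First-order decay: C = 1.25·exp(−0.088·0.4398) = 1.25·0.962 = 1.203 g/m³.

1.20 g/m³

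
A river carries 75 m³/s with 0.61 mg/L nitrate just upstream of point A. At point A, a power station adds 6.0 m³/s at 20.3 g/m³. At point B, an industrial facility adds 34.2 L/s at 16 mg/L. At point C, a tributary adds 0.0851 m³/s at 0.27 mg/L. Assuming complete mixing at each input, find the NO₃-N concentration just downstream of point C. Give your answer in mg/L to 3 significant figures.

After input A: C = (75·0.61 + 6·20.3) / 81 = 2.069 mg/L.
34.2 L/s = 0.0342 m³/s.
After input B: C = (81·2.069 + 0.0342·16) / 81.03 = 2.074 mg/L.
After input C: C = (81.03·2.074 + 0.0851·0.27) / 81.12 = 2.073 mg/L.

2.07 mg/L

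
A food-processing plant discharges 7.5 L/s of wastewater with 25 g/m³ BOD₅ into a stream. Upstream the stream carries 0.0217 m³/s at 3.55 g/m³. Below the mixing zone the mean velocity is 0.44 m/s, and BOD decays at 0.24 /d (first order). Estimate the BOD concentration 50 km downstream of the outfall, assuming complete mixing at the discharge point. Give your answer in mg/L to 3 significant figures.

6.61 mg/L

7.5 L/s = 0.0075 m³/s.
After complete mixing, C₀ = (0.0075·25 + 0.0217·3.55) / 0.0292 = 9.059 mg/L.
Travel time t = 5e+04 m / 0.44 m/s = 1.136e+05 s = 1.315 d.
C = 9.059·exp(−0.24·1.315) = 9.059·0.7293 = 6.607 mg/L.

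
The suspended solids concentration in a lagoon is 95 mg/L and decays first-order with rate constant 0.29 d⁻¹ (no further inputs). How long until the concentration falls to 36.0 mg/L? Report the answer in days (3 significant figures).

t = ln(C₀/C)/k = ln(95/36.0)/0.29 = 0.9704/0.29 = 3.346 d.

3.35 d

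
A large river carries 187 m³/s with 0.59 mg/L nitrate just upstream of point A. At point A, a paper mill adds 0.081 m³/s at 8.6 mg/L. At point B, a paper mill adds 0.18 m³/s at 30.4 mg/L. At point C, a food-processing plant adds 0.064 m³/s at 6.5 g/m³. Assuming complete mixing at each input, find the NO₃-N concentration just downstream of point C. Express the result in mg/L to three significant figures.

After input A: C = (187·0.59 + 0.081·8.6) / 187.1 = 0.5935 mg/L.
After input B: C = (187.1·0.5935 + 0.18·30.4) / 187.3 = 0.6221 mg/L.
After input C: C = (187.3·0.6221 + 0.064·6.5) / 187.3 = 0.6241 mg/L.

0.624 mg/L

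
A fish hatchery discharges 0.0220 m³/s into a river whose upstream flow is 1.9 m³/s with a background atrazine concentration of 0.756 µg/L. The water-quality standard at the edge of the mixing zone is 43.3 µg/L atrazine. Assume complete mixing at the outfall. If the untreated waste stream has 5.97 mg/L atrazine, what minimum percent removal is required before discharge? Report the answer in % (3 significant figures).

0.756 µg/L = 0.000756 mg/L.
43.3 µg/L = 0.0433 mg/L.
Mass balance: 0.0433·1.922 = 0.022·Cₑ + 1.9·0.000756.
Cₑ = (0.08322 − 0.001436) / 0.022 = 3.718 mg/L.
Required removal = 1 − 3.718/5.97 = 37.73 %.

37.7 %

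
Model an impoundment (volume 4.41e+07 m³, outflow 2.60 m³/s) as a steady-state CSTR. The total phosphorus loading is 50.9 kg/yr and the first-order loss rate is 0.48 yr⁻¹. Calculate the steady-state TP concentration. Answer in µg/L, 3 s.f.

0.493 µg/L

Outflow Q = 2.60 m³/s × 3.156e+07 s/yr = 8.205e+07 m³/yr.
Steady-state CSTR mass balance: W = Q·C + k·V·C, so C = W/(Q + kV).
Q + kV = 8.205e+07 + 0.48·4.41e+07 = 1.032e+08 m³/yr.
C = 50.9/1.032e+08 = 4.931e-07 kg/m³ = 0.0004931 mg/L = 0.4931 µg/L.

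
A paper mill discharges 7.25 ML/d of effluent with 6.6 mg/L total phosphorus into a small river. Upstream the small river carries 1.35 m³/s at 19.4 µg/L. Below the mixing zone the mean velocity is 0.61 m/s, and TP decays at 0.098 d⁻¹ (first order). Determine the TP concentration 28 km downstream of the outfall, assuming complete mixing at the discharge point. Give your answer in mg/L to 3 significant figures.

0.384 mg/L

7.25 ML/d = 0.08391 m³/s.
19.4 µg/L = 0.0194 mg/L.
After complete mixing, C₀ = (0.08391·6.6 + 1.35·0.0194) / 1.434 = 0.4045 mg/L.
Travel time t = 2.8e+04 m / 0.61 m/s = 4.59e+04 s = 0.5313 d.
C = 0.4045·exp(−0.098·0.5313) = 0.4045·0.9493 = 0.384 mg/L.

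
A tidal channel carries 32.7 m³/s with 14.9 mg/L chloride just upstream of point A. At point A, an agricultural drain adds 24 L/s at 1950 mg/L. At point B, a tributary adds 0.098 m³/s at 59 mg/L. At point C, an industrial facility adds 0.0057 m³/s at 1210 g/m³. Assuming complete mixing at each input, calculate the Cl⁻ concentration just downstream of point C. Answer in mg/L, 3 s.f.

24 L/s = 0.024 m³/s.
After input A: C = (32.7·14.9 + 0.024·1950) / 32.72 = 16.32 mg/L.
After input B: C = (32.72·16.32 + 0.098·59) / 32.82 = 16.45 mg/L.
After input C: C = (32.82·16.45 + 0.0057·1210) / 32.83 = 16.65 mg/L.

16.7 mg/L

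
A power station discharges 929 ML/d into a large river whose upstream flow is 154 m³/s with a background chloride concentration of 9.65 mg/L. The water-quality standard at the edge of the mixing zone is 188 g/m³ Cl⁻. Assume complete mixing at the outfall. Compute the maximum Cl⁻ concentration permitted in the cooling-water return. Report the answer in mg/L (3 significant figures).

929 ML/d = 10.75 m³/s.
Mass balance: 188·164.8 = 10.75·Cₑ + 154·9.65.
Cₑ = (3.097e+04 − 1486) / 10.75 = 2742 mg/L.

2740 mg/L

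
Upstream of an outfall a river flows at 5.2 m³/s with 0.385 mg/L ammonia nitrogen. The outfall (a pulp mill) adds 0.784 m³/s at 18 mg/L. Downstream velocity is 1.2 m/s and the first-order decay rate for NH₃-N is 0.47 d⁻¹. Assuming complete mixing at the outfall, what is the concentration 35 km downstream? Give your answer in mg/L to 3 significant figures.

2.30 mg/L

After complete mixing, C₀ = (0.784·18 + 5.2·0.385) / 5.984 = 2.693 mg/L.
Travel time t = 3.5e+04 m / 1.2 m/s = 2.917e+04 s = 0.3376 d.
C = 2.693·exp(−0.47·0.3376) = 2.693·0.8533 = 2.298 mg/L.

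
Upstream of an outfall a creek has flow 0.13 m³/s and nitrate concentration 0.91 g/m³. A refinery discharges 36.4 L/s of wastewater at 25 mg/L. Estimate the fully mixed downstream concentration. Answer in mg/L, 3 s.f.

6.18 mg/L

36.4 L/s = 0.0364 m³/s.
Flow-weighted mixing gives C = (0.0364·25 + 0.13·0.91) / (0.0364 + 0.13) = 1.028/0.1664 = 6.18 mg/L.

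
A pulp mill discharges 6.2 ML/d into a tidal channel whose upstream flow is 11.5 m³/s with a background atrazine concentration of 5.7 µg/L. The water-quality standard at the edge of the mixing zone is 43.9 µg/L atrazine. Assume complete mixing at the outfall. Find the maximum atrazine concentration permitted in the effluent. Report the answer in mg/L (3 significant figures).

6.17 mg/L

6.2 ML/d = 0.07176 m³/s.
5.7 µg/L = 0.0057 mg/L.
43.9 µg/L = 0.0439 mg/L.
Mass balance: 0.0439·11.57 = 0.07176·Cₑ + 11.5·0.0057.
Cₑ = (0.508 − 0.06555) / 0.07176 = 6.166 mg/L.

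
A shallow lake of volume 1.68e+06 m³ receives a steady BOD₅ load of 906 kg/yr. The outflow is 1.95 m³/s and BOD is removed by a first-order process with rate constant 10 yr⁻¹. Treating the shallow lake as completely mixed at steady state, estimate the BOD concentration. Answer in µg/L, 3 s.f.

Outflow Q = 1.95 m³/s × 3.156e+07 s/yr = 6.154e+07 m³/yr.
Steady-state CSTR mass balance: W = Q·C + k·V·C, so C = W/(Q + kV).
Q + kV = 6.154e+07 + 10·1.68e+06 = 7.834e+07 m³/yr.
C = 906/7.834e+07 = 1.157e-05 kg/m³ = 0.01157 mg/L = 11.57 µg/L.

11.6 µg/L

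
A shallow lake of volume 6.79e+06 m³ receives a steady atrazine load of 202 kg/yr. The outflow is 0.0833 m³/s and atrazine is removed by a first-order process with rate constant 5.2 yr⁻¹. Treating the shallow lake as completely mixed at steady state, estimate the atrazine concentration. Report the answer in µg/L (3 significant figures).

Outflow Q = 0.0833 m³/s × 3.156e+07 s/yr = 2.629e+06 m³/yr.
Steady-state CSTR mass balance: W = Q·C + k·V·C, so C = W/(Q + kV).
Q + kV = 2.629e+06 + 5.2·6.79e+06 = 3.794e+07 m³/yr.
C = 202/3.794e+07 = 5.325e-06 kg/m³ = 0.005325 mg/L = 5.325 µg/L.

5.32 µg/L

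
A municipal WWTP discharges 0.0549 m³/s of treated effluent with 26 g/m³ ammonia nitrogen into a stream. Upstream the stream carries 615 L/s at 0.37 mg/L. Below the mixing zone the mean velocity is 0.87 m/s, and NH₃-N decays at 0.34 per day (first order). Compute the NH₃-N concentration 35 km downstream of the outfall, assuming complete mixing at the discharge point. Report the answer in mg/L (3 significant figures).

2.11 mg/L

615 L/s = 0.615 m³/s.
After complete mixing, C₀ = (0.0549·26 + 0.615·0.37) / 0.6699 = 2.47 mg/L.
Travel time t = 3.5e+04 m / 0.87 m/s = 4.023e+04 s = 0.4656 d.
C = 2.47·exp(−0.34·0.4656) = 2.47·0.8536 = 2.109 mg/L.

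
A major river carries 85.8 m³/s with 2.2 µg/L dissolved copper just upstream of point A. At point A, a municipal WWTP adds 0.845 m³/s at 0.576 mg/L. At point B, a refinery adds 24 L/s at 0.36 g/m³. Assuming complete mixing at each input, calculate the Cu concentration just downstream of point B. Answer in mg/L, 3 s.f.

0.00789 mg/L

2.2 µg/L = 0.0022 mg/L.
After input A: C = (85.8·0.0022 + 0.845·0.576) / 86.64 = 0.007796 mg/L.
24 L/s = 0.024 m³/s.
After input B: C = (86.64·0.007796 + 0.024·0.36) / 86.67 = 0.007893 mg/L.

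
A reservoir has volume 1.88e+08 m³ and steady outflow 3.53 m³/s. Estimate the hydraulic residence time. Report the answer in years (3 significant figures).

Q = 3.53 m³/s × 3.156e+07 s/yr = 1.114e+08 m³/yr.
Hydraulic residence time τ = V/Q = 1.88e+08/1.114e+08 = 1.688 yr.

1.69 yr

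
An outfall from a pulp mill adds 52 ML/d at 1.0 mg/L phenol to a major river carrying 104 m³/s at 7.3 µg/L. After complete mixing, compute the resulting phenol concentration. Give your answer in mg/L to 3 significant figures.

52 ML/d = 0.6019 m³/s.
7.3 µg/L = 0.0073 mg/L.
Conservation of mass across the mixing zone: C = (0.6019·1 + 104·0.0073) / (0.6019 + 104) = 1.361/104.6 = 0.01301 mg/L.

0.0130 mg/L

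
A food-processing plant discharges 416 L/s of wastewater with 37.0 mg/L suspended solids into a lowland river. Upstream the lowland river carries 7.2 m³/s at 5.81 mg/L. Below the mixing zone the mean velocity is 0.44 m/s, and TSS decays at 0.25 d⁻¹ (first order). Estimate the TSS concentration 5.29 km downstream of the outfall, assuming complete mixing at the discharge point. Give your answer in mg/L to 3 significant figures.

416 L/s = 0.416 m³/s.
After complete mixing, C₀ = (0.416·37 + 7.2·5.81) / 7.616 = 7.514 mg/L.
Travel time t = 5290 m / 0.44 m/s = 1.202e+04 s = 0.1392 d.
C = 7.514·exp(−0.25·0.1392) = 7.514·0.9658 = 7.257 mg/L.

7.26 mg/L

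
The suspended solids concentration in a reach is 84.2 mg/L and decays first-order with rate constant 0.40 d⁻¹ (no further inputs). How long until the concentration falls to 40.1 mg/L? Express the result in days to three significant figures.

1.85 d

t = ln(C₀/C)/k = ln(84.2/40.1)/0.40 = 0.7418/0.40 = 1.855 d.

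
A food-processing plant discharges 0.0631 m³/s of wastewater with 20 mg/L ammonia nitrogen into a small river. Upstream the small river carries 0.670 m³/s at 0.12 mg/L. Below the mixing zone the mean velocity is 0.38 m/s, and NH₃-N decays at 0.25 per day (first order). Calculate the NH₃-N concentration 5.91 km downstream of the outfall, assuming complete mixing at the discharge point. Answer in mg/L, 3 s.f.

1.75 mg/L

After complete mixing, C₀ = (0.0631·20 + 0.67·0.12) / 0.7331 = 1.831 mg/L.
Travel time t = 5910 m / 0.38 m/s = 1.555e+04 s = 0.18 d.
C = 1.831·exp(−0.25·0.18) = 1.831·0.956 = 1.751 mg/L.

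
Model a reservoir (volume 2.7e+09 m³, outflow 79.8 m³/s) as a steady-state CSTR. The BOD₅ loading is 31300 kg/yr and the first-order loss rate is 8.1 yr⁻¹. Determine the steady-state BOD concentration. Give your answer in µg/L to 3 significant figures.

1.28 µg/L

Outflow Q = 79.8 m³/s × 3.156e+07 s/yr = 2.518e+09 m³/yr.
Steady-state CSTR mass balance: W = Q·C + k·V·C, so C = W/(Q + kV).
Q + kV = 2.518e+09 + 8.1·2.7e+09 = 2.439e+10 m³/yr.
C = 31300/2.439e+10 = 1.283e-06 kg/m³ = 0.001283 mg/L = 1.283 µg/L.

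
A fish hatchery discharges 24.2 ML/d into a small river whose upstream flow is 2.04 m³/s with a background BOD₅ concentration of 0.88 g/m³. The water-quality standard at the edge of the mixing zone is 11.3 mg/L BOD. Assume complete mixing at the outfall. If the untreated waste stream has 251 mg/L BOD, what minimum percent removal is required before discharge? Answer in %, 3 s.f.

24.2 ML/d = 0.2801 m³/s.
Mass balance: 11.3·2.32 = 0.2801·Cₑ + 2.04·0.88.
Cₑ = (26.22 − 1.795) / 0.2801 = 87.19 mg/L.
Required removal = 1 − 87.19/251 = 65.26 %.

65.3 %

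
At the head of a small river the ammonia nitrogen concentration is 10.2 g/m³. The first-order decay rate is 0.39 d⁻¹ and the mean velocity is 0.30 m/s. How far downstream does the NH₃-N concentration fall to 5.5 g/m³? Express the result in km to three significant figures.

From C = C₀·e^(−kt), t = ln(C₀/C)/k = ln(10.2/5.5)/0.39 = 0.6176/0.39 = 1.584 d.
Distance = v·t = 0.30 m/s × 1.368e+05 s = 4.105e+04 m = 41.05 km.

41.0 km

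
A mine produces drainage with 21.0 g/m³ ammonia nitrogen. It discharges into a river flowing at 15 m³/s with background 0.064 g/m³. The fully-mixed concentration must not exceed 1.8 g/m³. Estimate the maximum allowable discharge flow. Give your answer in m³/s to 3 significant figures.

1.36 m³/s

Mass balance at complete mixing: C_std·(Q_w + Q_r) = Q_w·C_e + Q_r·C_b.
Rearranging, Q_w = Q_r·(C_std − C_b)/(C_e − C_std) = 15·(1.8 − 0.064) / (21 − 1.8) = 1.356 m³/s.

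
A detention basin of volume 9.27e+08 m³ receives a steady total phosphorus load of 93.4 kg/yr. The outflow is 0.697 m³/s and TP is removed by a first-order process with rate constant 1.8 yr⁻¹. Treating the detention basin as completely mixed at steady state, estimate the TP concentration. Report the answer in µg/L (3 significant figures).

Outflow Q = 0.697 m³/s × 3.156e+07 s/yr = 2.2e+07 m³/yr.
Steady-state CSTR mass balance: W = Q·C + k·V·C, so C = W/(Q + kV).
Q + kV = 2.2e+07 + 1.8·9.27e+08 = 1.691e+09 m³/yr.
C = 93.4/1.691e+09 = 5.525e-08 kg/m³ = 5.525e-05 mg/L = 0.05525 µg/L.

0.0552 µg/L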